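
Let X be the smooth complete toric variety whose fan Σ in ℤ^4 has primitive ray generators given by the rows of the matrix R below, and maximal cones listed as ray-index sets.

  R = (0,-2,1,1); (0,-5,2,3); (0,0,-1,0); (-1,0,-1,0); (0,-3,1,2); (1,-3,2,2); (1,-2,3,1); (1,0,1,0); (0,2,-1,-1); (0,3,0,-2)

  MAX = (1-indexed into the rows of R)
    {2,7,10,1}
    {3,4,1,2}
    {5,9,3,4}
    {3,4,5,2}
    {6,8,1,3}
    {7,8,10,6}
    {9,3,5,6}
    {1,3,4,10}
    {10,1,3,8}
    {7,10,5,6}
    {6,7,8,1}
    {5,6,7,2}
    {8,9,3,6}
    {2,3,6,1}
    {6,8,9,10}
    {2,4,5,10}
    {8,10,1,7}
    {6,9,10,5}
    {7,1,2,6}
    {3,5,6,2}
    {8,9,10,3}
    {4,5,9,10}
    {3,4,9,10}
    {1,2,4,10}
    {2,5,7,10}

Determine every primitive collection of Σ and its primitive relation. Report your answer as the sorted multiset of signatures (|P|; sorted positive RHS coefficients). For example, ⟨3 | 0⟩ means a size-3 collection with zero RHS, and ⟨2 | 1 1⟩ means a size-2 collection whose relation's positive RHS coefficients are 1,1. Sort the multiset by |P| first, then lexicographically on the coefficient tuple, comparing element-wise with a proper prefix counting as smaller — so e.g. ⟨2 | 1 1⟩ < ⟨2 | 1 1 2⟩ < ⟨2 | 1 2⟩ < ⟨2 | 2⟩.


Primitive collections (15):

  {1,9}:  v_{1} + v_{9} = 0  ⟹  sig = ⟨2 | 0⟩
  {4,8}:  v_{4} + v_{8} = 0  ⟹  sig = ⟨2 | 0⟩
  {1,5}:  v_{1} + v_{5} = v_{2}  ⟹  sig = ⟨2 | 1⟩
  {2,9}:  v_{2} + v_{9} = v_{5}  ⟹  sig = ⟨2 | 1⟩
  {4,6}:  v_{4} + v_{6} = v_{5}  ⟹  sig = ⟨2 | 1⟩
  {5,8}:  v_{5} + v_{8} = v_{6}  ⟹  sig = ⟨2 | 1⟩
  {2,8}:  v_{2} + v_{8} = v_{1} + v_{6}  ⟹  sig = ⟨2 | 1 1⟩
  {3,7}:  v_{3} + v_{7} = v_{1} + v_{8}  ⟹  sig = ⟨2 | 1 1⟩
  {4,7}:  v_{4} + v_{7} = v_{2} + v_{10}  ⟹  sig = ⟨2 | 1 1⟩
  {7,9}:  v_{7} + v_{9} = v_{6} + v_{10}  ⟹  sig = ⟨2 | 1 1⟩
  {3,5,10}:  v_{3} + v_{5} + v_{10} = 0  ⟹  sig = ⟨3 | 0⟩
  {1,6,10}:  v_{1} + v_{6} + v_{10} = v_{7}  ⟹  sig = ⟨3 | 1⟩
  {2,3,10}:  v_{2} + v_{3} + v_{10} = v_{1}  ⟹  sig = ⟨3 | 1⟩
  {3,6,10}:  v_{3} + v_{6} + v_{10} = v_{8}  ⟹  sig = ⟨3 | 1⟩
  {2,6,10}:  v_{2} + v_{6} + v_{10} = v_{5} + v_{7}  ⟹  sig = ⟨3 | 1 1⟩

Sorted signature multiset PRS(X):
    ⟨2 | 0⟩
    ⟨2 | 0⟩
    ⟨2 | 1⟩
    ⟨2 | 1⟩
    ⟨2 | 1⟩
    ⟨2 | 1⟩
    ⟨2 | 1 1⟩
    ⟨2 | 1 1⟩
    ⟨2 | 1 1⟩
    ⟨2 | 1 1⟩
    ⟨3 | 0⟩
    ⟨3 | 1⟩
    ⟨3 | 1⟩
    ⟨3 | 1⟩
    ⟨3 | 1 1⟩


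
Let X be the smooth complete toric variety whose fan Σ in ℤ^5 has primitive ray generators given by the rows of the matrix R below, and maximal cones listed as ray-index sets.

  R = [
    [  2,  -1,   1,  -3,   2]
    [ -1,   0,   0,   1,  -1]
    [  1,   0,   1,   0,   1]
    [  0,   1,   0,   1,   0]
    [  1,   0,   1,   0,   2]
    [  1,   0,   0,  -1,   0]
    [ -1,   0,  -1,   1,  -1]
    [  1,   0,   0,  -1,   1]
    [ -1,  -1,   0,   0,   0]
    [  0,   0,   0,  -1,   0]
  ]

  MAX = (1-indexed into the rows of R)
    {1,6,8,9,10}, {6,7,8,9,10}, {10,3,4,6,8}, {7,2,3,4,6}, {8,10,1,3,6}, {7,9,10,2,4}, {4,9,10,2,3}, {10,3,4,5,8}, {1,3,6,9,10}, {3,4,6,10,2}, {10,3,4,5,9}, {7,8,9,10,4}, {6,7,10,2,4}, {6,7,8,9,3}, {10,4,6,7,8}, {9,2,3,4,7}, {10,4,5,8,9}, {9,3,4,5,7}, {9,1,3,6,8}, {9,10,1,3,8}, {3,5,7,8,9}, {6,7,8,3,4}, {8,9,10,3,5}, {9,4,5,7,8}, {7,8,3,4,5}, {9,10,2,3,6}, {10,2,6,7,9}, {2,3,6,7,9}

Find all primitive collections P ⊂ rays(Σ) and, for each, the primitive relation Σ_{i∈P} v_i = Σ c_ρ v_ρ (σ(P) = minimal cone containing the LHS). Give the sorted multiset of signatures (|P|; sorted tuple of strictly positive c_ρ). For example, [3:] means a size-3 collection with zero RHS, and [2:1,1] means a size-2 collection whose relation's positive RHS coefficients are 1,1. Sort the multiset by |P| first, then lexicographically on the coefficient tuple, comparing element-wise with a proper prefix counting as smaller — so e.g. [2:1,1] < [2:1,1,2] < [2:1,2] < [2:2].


Δ(Σ) — 10 vertices, 12 min non-faces:

  P={2,8}:  v_{2} + v_{8} = 0  ⇒ sig = [2:]
  P={5,6}:  v_{5} + v_{6} = v_{3} + v_{8}  ⇒ sig = [2:1,1]
  P={1,4}:  v_{1} + v_{4} = v_{3} + v_{8} + v_{10}  ⇒ sig = [2:1,1,1]
  P={1,7}:  v_{1} + v_{7} = v_{6} + v_{8} + v_{9}  ⇒ sig = [2:1,1,1]
  P={2,5}:  v_{2} + v_{5} = v_{3} + v_{4} + v_{9}  ⇒ sig = [2:1,1,1]
  P={1,2}:  v_{1} + v_{2} = v_{3} + v_{6} + v_{9} + v_{10}  ⇒ sig = [2:1,1,1,1]
  P={1,5}:  v_{1} + v_{5} = 2·v_{3} + 2·v_{8} + v_{9} + v_{10}  ⇒ sig = [2:1,1,2,2]
  P={3,7,10}:  v_{3} + v_{7} + v_{10} = 0  ⇒ sig = [3:]
  P={4,6,9}:  v_{4} + v_{6} + v_{9} = 0  ⇒ sig = [3:]
  P={5,7,10}:  v_{5} + v_{7} + v_{10} = v_{4} + v_{8} + v_{9}  ⇒ sig = [3:1,1,1]
  P={3,4,8,9}:  v_{3} + v_{4} + v_{8} + v_{9} = v_{5}  ⇒ sig = [4:1]
  P={3,6,8,9,10}:  v_{3} + v_{6} + v_{8} + v_{9} + v_{10} = v_{1}  ⇒ sig = [5:1]

Hence PRS(X_Σ) =
    [2:]
    [2:1,1]
    [2:1,1,1]
    [2:1,1,1]
    [2:1,1,1]
    [2:1,1,1,1]
    [2:1,1,2,2]
    [3:]
    [3:]
    [3:1,1,1]
    [4:1]
    [5:1]


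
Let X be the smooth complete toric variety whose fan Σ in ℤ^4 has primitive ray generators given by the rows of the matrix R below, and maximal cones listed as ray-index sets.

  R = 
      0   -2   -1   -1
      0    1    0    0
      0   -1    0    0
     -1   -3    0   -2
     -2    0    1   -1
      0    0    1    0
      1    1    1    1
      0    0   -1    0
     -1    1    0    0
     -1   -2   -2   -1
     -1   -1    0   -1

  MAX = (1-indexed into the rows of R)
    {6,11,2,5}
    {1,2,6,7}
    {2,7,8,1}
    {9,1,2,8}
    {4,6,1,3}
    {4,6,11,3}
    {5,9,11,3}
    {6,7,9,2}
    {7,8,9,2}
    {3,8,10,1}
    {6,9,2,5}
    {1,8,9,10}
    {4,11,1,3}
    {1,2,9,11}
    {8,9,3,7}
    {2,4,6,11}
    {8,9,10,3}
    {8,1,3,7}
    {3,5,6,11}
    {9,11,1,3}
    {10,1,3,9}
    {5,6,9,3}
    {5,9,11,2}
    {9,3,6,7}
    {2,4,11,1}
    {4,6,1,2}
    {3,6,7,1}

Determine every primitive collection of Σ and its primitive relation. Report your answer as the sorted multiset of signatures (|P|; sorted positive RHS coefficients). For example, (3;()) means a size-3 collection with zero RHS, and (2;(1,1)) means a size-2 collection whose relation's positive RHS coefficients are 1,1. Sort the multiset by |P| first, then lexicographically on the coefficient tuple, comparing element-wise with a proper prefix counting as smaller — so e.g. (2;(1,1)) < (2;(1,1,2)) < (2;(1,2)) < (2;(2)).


Δ(Σ) — 11 vertices, 22 min non-faces:

  • {2,3}:  v_{2} + v_{3} = 0  so sig = (2;())
  • {6,8}:  v_{6} + v_{8} = 0  so sig = (2;())
  • {7,11}:  v_{7} + v_{11} = v_{6}  so sig = (2;(1))
  • {4,8}:  v_{4} + v_{8} = v_{1} + v_{11}  so sig = (2;(1,1))
  • {5,8}:  v_{5} + v_{8} = v_{9} + v_{11}  so sig = (2;(1,1))
  • {7,10}:  v_{7} + v_{10} = v_{3} + v_{8}  so sig = (2;(1,1))
  • {8,11}:  v_{8} + v_{11} = v_{1} + v_{9}  so sig = (2;(1,1))
  • {2,10}:  v_{2} + v_{10} = v_{1} + v_{8} + v_{9}  so sig = (2;(1,1,1))
  • {6,10}:  v_{6} + v_{10} = v_{1} + v_{3} + v_{9}  so sig = (2;(1,1,1))
  • {4,10}:  v_{4} + v_{10} = 2·v_{1} + v_{3} + v_{9} + v_{11}  so sig = (2;(1,1,1,2))
  • {5,10}:  v_{5} + v_{10} = v_{1} + v_{3} + 2·v_{9} + v_{11}  so sig = (2;(1,1,1,2))
  • {4,7}:  v_{4} + v_{7} = v_{1} + 2·v_{6}  so sig = (2;(1,2))
  • {5,7}:  v_{5} + v_{7} = 2·v_{6} + v_{9}  so sig = (2;(1,2))
  • {10,11}:  v_{10} + v_{11} = 2·v_{1} + v_{3} + 2·v_{9}  so sig = (2;(1,2,2))
  • {4,5}:  v_{4} + v_{5} = v_{6} + 3·v_{11}  so sig = (2;(1,3))
  • {1,5}:  v_{1} + v_{5} = 2·v_{11}  so sig = (2;(2))
  • {4,9}:  v_{4} + v_{9} = 2·v_{11}  so sig = (2;(2))
  • {1,7,9}:  v_{1} + v_{7} + v_{9} = 0  so sig = (3;())
  • {1,6,9}:  v_{1} + v_{6} + v_{9} = v_{11}  so sig = (3;(1))
  • {1,6,11}:  v_{1} + v_{6} + v_{11} = v_{4}  so sig = (3;(1))
  • {6,9,11}:  v_{6} + v_{9} + v_{11} = v_{5}  so sig = (3;(1))
  • {1,3,8,9}:  v_{1} + v_{3} + v_{8} + v_{9} = v_{10}  so sig = (4;(1))

Sorted signature multiset PRS(X):
[(2;()), (2;()), (2;(1)), (2;(1,1)), (2;(1,1)), (2;(1,1)), (2;(1,1)), (2;(1,1,1)), (2;(1,1,1)), (2;(1,1,1,2)), (2;(1,1,1,2)), (2;(1,2)), (2;(1,2)), (2;(1,2,2)), (2;(1,3)), (2;(2)), (2;(2)), (3;()), (3;(1)), (3;(1)), (3;(1)), (4;(1))]


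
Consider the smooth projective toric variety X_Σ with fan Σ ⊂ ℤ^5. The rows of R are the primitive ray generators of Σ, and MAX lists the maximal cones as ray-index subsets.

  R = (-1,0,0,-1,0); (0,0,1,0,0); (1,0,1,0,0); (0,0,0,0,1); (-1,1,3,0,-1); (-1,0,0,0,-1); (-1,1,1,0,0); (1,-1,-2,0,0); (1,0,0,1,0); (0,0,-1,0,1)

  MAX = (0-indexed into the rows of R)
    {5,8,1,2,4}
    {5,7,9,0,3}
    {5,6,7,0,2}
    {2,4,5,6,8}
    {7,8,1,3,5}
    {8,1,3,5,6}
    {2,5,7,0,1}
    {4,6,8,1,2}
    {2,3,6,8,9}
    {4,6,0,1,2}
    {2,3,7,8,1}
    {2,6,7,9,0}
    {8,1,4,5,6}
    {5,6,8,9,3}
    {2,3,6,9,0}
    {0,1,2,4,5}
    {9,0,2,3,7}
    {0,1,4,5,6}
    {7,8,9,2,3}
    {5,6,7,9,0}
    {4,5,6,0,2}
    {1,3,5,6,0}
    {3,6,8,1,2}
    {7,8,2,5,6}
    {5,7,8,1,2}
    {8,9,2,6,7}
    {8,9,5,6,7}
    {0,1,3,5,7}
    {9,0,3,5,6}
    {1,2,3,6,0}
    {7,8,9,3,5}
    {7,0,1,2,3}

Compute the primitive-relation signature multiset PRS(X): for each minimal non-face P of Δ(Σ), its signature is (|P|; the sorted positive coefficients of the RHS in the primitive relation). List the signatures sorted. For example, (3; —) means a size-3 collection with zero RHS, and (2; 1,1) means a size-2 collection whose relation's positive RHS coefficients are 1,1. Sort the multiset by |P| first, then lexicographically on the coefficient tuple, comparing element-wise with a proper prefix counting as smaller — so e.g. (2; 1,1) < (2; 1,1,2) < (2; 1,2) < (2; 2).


The 10 primitive collections of Σ (r=10, n=5):

  P={0,8}:  v_{0} + v_{8} = 0  ⇒ sig = (2; —)
  P={1,9}:  v_{1} + v_{9} = v_{3}  ⇒ sig = (2; 1)
  P={4,7}:  v_{4} + v_{7} = v_{2} + v_{5}  ⇒ sig = (2; 1,1)
  P={4,9}:  v_{4} + v_{9} = v_{1} + v_{6}  ⇒ sig = (2; 1,1)
  P={3,4}:  v_{3} + v_{4} = 2·v_{1} + v_{6}  ⇒ sig = (2; 1,2)
  P={1,6,7}:  v_{1} + v_{6} + v_{7} = 0  ⇒ sig = (3; —)
  P={2,5,9}:  v_{2} + v_{5} + v_{9} = 0  ⇒ sig = (3; —)
  P={2,3,5}:  v_{2} + v_{3} + v_{5} = v_{1}  ⇒ sig = (3; 1)
  P={3,6,7}:  v_{3} + v_{6} + v_{7} = v_{9}  ⇒ sig = (3; 1)
  P={1,2,5,6}:  v_{1} + v_{2} + v_{5} + v_{6} = v_{4}  ⇒ sig = (4; 1)

Hence PRS(X_Σ) =
    (2; —)
    (2; 1)
    (2; 1,1)
    (2; 1,1)
    (2; 1,2)
    (3; —)
    (3; —)
    (3; 1)
    (3; 1)
    (4; 1)


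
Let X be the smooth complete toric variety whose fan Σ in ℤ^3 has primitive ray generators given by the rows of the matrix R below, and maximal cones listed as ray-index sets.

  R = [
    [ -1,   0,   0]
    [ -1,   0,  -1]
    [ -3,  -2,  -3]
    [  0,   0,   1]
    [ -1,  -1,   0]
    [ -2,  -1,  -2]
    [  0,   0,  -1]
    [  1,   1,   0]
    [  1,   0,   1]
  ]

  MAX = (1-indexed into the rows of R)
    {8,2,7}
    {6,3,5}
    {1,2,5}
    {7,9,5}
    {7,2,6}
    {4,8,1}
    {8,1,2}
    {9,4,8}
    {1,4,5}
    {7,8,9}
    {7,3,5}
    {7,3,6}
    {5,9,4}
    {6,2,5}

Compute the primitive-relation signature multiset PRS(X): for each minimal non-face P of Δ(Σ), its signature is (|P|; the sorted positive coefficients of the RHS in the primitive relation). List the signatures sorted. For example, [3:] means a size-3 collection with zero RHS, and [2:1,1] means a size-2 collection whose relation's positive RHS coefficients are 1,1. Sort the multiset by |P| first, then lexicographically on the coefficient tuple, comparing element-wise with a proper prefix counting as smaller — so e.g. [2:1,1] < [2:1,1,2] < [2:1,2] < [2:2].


The 17 primitive collections of Σ (r=9, n=3):

  P = {2,9}:  v_{2} + v_{9} = 0  →  sig = [2:]
  P = {4,7}:  v_{4} + v_{7} = 0  →  sig = [2:]
  P = {5,8}:  v_{5} + v_{8} = 0  →  sig = [2:]
  P = {1,7}:  v_{1} + v_{7} = v_{2}  →  sig = [2:1]
  P = {1,9}:  v_{1} + v_{9} = v_{4}  →  sig = [2:1]
  P = {2,4}:  v_{2} + v_{4} = v_{1}  →  sig = [2:1]
  P = {3,4}:  v_{3} + v_{4} = v_{5} + v_{6}  →  sig = [2:1,1]
  P = {3,8}:  v_{3} + v_{8} = v_{6} + v_{7}  →  sig = [2:1,1]
  P = {4,6}:  v_{4} + v_{6} = v_{2} + v_{5}  →  sig = [2:1,1]
  P = {6,8}:  v_{6} + v_{8} = v_{2} + v_{7}  →  sig = [2:1,1]
  P = {6,9}:  v_{6} + v_{9} = v_{5} + v_{7}  →  sig = [2:1,1]
  P = {1,3}:  v_{1} + v_{3} = v_{2} + v_{5} + v_{6}  →  sig = [2:1,1,1]
  P = {1,6}:  v_{1} + v_{6} = 2·v_{2} + v_{5}  →  sig = [2:1,2]
  P = {2,3}:  v_{2} + v_{3} = 2·v_{6}  →  sig = [2:2]
  P = {3,9}:  v_{3} + v_{9} = 2·v_{5} + 2·v_{7}  →  sig = [2:2,2]
  P = {2,5,7}:  v_{2} + v_{5} + v_{7} = v_{6}  →  sig = [3:1]
  P = {5,6,7}:  v_{5} + v_{6} + v_{7} = v_{3}  →  sig = [3:1]

Hence PRS(X_Σ) =
{ [2:] ×3,  [2:1] ×3,  [2:1,1] ×5,  [2:1,1,1],  [2:1,2],  [2:2],  [2:2,2],  [3:1] ×2 }


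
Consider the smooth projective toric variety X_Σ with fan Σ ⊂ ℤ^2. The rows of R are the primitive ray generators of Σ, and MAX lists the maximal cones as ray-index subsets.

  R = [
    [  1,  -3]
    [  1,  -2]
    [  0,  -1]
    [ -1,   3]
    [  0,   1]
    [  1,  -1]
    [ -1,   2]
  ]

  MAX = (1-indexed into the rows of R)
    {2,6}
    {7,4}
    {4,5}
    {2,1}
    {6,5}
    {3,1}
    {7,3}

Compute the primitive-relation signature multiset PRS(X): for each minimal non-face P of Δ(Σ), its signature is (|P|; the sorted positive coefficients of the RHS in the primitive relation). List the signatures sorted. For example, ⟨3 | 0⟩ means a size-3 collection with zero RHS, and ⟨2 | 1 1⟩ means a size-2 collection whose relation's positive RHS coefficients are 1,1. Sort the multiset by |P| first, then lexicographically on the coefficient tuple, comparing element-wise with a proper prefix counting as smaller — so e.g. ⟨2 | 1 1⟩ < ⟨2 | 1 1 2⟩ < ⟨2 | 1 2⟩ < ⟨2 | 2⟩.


|primitive collections| = 14. Relations:

  P={1,4}:  v_{1} + v_{4} = 0  so sig = ⟨2 | 0⟩
  P={2,7}:  v_{2} + v_{7} = 0  so sig = ⟨2 | 0⟩
  P={3,5}:  v_{3} + v_{5} = 0  so sig = ⟨2 | 0⟩
  P={1,5}:  v_{1} + v_{5} = v_{2}  so sig = ⟨2 | 1⟩
  P={1,7}:  v_{1} + v_{7} = v_{3}  so sig = ⟨2 | 1⟩
  P={2,3}:  v_{2} + v_{3} = v_{1}  so sig = ⟨2 | 1⟩
  P={2,4}:  v_{2} + v_{4} = v_{5}  so sig = ⟨2 | 1⟩
  P={2,5}:  v_{2} + v_{5} = v_{6}  so sig = ⟨2 | 1⟩
  P={3,4}:  v_{3} + v_{4} = v_{7}  so sig = ⟨2 | 1⟩
  P={3,6}:  v_{3} + v_{6} = v_{2}  so sig = ⟨2 | 1⟩
  P={5,7}:  v_{5} + v_{7} = v_{4}  so sig = ⟨2 | 1⟩
  P={6,7}:  v_{6} + v_{7} = v_{5}  so sig = ⟨2 | 1⟩
  P={1,6}:  v_{1} + v_{6} = 2·v_{2}  so sig = ⟨2 | 2⟩
  P={4,6}:  v_{4} + v_{6} = 2·v_{5}  so sig = ⟨2 | 2⟩

Signatures (|P|; sorted positive RHS coefficients), sorted:
    ⟨2 | 0⟩
    ⟨2 | 0⟩
    ⟨2 | 0⟩
    ⟨2 | 1⟩
    ⟨2 | 1⟩
    ⟨2 | 1⟩
    ⟨2 | 1⟩
    ⟨2 | 1⟩
    ⟨2 | 1⟩
    ⟨2 | 1⟩
    ⟨2 | 1⟩
    ⟨2 | 1⟩
    ⟨2 | 2⟩
    ⟨2 | 2⟩


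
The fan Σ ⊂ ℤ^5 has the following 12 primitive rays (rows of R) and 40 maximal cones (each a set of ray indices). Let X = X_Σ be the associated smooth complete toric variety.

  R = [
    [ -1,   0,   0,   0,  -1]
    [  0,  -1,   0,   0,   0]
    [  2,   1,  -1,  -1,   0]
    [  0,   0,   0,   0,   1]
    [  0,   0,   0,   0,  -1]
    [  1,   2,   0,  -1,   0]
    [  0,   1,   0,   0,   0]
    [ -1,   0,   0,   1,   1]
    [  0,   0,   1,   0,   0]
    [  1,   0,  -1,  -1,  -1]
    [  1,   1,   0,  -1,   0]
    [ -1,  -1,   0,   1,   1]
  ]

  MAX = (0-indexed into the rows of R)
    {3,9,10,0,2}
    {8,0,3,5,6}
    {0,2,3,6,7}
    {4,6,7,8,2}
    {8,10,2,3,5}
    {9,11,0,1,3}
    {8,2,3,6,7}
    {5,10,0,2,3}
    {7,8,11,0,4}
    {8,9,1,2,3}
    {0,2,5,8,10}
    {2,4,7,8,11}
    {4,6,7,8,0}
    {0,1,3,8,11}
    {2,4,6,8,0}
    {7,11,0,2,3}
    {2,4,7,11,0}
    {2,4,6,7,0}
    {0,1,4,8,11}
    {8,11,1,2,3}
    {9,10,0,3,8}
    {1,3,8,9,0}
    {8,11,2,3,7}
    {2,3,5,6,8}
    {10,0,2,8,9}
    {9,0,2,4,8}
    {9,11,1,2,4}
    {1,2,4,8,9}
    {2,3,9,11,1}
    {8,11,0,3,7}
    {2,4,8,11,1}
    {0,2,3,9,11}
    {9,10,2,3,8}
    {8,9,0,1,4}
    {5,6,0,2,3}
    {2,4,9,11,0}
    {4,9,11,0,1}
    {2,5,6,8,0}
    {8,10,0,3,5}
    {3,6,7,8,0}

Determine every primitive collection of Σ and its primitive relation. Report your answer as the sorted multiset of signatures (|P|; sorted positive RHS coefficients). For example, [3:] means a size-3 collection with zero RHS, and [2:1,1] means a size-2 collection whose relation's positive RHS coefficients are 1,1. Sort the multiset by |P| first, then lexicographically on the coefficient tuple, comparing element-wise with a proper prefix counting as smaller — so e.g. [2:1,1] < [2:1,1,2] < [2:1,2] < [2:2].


21 collections generate NE(X_Σ); each relation:

  P={1,6}:  v_{1} + v_{6} = 0  ⇒ sig = [2:]
  P={3,4}:  v_{3} + v_{4} = 0  ⇒ sig = [2:]
  P={1,5}:  v_{1} + v_{5} = v_{10}  ⇒ sig = [2:1]
  P={1,7}:  v_{1} + v_{7} = v_{11}  ⇒ sig = [2:1]
  P={6,10}:  v_{6} + v_{10} = v_{5}  ⇒ sig = [2:1]
  P={6,11}:  v_{6} + v_{11} = v_{7}  ⇒ sig = [2:1]
  P={10,11}:  v_{10} + v_{11} = v_{3}  ⇒ sig = [2:1]
  P={5,11}:  v_{5} + v_{11} = v_{3} + v_{6}  ⇒ sig = [2:1,1]
  P={6,9}:  v_{6} + v_{9} = v_{0} + v_{2}  ⇒ sig = [2:1,1]
  P={7,10}:  v_{7} + v_{10} = v_{3} + v_{6}  ⇒ sig = [2:1,1]
  P={1,10}:  v_{1} + v_{10} = v_{3} + v_{8} + v_{9}  ⇒ sig = [2:1,1,1]
  P={4,10}:  v_{4} + v_{10} = v_{0} + v_{2} + v_{8}  ⇒ sig = [2:1,1,1]
  P={5,9}:  v_{5} + v_{9} = v_{0} + v_{2} + v_{10}  ⇒ sig = [2:1,1,1]
  P={7,9}:  v_{7} + v_{9} = v_{0} + v_{2} + v_{11}  ⇒ sig = [2:1,1,1]
  P={4,5}:  v_{4} + v_{5} = v_{0} + v_{2} + v_{6} + v_{8}  ⇒ sig = [2:1,1,1,1]
  P={5,7}:  v_{5} + v_{7} = v_{3} + 2·v_{6}  ⇒ sig = [2:1,2]
  P={0,1,2}:  v_{0} + v_{1} + v_{2} = v_{9}  ⇒ sig = [3:1]
  P={8,9,11}:  v_{8} + v_{9} + v_{11} = v_{1}  ⇒ sig = [3:1]
  P={0,2,8,11}:  v_{0} + v_{2} + v_{8} + v_{11} = 0  ⇒ sig = [4:]
  P={0,2,3,8}:  v_{0} + v_{2} + v_{3} + v_{8} = v_{10}  ⇒ sig = [4:1]
  P={0,2,7,8}:  v_{0} + v_{2} + v_{7} + v_{8} = v_{6}  ⇒ sig = [4:1]

Signatures (|P|; sorted positive RHS coefficients), sorted:
    [2:]
    [2:]
    [2:1]
    [2:1]
    [2:1]
    [2:1]
    [2:1]
    [2:1,1]
    [2:1,1]
    [2:1,1]
    [2:1,1,1]
    [2:1,1,1]
    [2:1,1,1]
    [2:1,1,1]
    [2:1,1,1,1]
    [2:1,2]
    [3:1]
    [3:1]
    [4:]
    [4:1]
    [4:1]


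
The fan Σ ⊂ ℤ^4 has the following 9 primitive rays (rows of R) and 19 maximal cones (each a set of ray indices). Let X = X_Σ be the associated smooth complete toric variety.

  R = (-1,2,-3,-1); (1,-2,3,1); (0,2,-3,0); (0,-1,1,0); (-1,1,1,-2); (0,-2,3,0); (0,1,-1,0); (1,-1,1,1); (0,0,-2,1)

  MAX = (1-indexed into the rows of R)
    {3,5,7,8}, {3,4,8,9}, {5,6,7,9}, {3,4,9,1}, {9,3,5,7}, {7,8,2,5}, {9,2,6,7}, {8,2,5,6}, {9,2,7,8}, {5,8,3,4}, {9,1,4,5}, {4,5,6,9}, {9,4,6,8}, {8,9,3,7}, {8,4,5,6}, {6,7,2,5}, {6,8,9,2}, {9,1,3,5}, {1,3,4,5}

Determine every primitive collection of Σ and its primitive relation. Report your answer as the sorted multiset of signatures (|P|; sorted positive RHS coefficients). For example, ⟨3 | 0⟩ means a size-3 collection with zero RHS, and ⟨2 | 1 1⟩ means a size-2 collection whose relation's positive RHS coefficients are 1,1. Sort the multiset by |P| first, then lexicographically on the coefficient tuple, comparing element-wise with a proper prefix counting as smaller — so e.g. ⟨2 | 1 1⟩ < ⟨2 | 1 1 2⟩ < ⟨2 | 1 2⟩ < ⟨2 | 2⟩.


Δ(Σ) — 9 vertices, 12 min non-faces:

  P = {1,2}:  v_{1} + v_{2} = 0  ⇒ sig = ⟨2 | 0⟩
  P = {3,6}:  v_{3} + v_{6} = 0  ⇒ sig = ⟨2 | 0⟩
  P = {4,7}:  v_{4} + v_{7} = 0  ⇒ sig = ⟨2 | 0⟩
  P = {1,8}:  v_{1} + v_{8} = v_{3} + v_{4}  ⇒ sig = ⟨2 | 1 1⟩
  P = {2,3}:  v_{2} + v_{3} = v_{7} + v_{8}  ⇒ sig = ⟨2 | 1 1⟩
  P = {2,4}:  v_{2} + v_{4} = v_{6} + v_{8}  ⇒ sig = ⟨2 | 1 1⟩
  P = {1,6}:  v_{1} + v_{6} = v_{4} + v_{5} + v_{9}  ⇒ sig = ⟨2 | 1 1 1⟩
  P = {1,7}:  v_{1} + v_{7} = v_{3} + v_{5} + v_{9}  ⇒ sig = ⟨2 | 1 1 1⟩
  P = {5,8,9}:  v_{5} + v_{8} + v_{9} = 0  ⇒ sig = ⟨3 | 0⟩
  P = {6,7,8}:  v_{6} + v_{7} + v_{8} = v_{2}  ⇒ sig = ⟨3 | 1⟩
  P = {2,5,9}:  v_{2} + v_{5} + v_{9} = v_{6} + v_{7}  ⇒ sig = ⟨3 | 1 1⟩
  P = {3,4,5,9}:  v_{3} + v_{4} + v_{5} + v_{9} = v_{1}  ⇒ sig = ⟨4 | 1⟩

so the primitive-relation signature multiset is
{ ⟨2 | 0⟩ ×3,  ⟨2 | 1 1⟩ ×3,  ⟨2 | 1 1 1⟩ ×2,  ⟨3 | 0⟩,  ⟨3 | 1⟩,  ⟨3 | 1 1⟩,  ⟨4 | 1⟩ }


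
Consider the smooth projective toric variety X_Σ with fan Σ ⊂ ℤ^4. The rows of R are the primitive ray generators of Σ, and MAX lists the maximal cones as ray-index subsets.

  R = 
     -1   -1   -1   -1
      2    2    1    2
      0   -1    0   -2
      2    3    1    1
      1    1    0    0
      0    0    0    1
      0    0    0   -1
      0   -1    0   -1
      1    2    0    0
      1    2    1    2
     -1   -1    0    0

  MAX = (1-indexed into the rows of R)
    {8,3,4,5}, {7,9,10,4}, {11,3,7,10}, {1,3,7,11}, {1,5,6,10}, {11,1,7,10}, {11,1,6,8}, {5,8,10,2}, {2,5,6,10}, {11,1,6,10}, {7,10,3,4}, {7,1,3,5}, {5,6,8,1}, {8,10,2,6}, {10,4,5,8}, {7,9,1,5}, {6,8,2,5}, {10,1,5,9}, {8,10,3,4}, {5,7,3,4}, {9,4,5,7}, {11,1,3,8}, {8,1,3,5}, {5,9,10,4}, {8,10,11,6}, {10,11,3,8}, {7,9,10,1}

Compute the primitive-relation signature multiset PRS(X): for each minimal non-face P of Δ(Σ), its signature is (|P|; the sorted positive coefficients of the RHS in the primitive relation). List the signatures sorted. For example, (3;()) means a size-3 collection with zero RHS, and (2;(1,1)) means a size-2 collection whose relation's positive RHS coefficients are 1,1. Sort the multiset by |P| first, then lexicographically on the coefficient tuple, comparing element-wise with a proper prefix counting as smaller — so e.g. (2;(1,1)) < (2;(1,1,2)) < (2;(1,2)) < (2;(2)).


22 collections generate NE(X_Σ); each relation:

  {5,11}:  v_{5} + v_{11} = 0  →  sig = (2;())
  {6,7}:  v_{6} + v_{7} = 0  →  sig = (2;())
  {1,4}:  v_{1} + v_{4} = v_{9}  →  sig = (2;(1))
  {3,6}:  v_{3} + v_{6} = v_{8}  →  sig = (2;(1))
  {7,8}:  v_{7} + v_{8} = v_{3}  →  sig = (2;(1))
  {1,2}:  v_{1} + v_{2} = v_{5} + v_{6}  →  sig = (2;(1,1))
  {4,6}:  v_{4} + v_{6} = v_{5} + v_{10}  →  sig = (2;(1,1))
  {4,11}:  v_{4} + v_{11} = v_{7} + v_{10}  →  sig = (2;(1,1))
  {8,9}:  v_{8} + v_{9} = v_{5} + v_{7}  →  sig = (2;(1,1))
  {2,7}:  v_{2} + v_{7} = v_{5} + v_{8} + v_{10}  →  sig = (2;(1,1,1))
  {2,11}:  v_{2} + v_{11} = v_{6} + v_{8} + v_{10}  →  sig = (2;(1,1,1))
  {6,9}:  v_{6} + v_{9} = v_{1} + v_{5} + v_{10}  →  sig = (2;(1,1,1))
  {9,11}:  v_{9} + v_{11} = v_{1} + v_{7} + v_{10}  →  sig = (2;(1,1,1))
  {2,3}:  v_{2} + v_{3} = v_{5} + 2·v_{8} + v_{10}  →  sig = (2;(1,1,2))
  {2,9}:  v_{2} + v_{9} = 2·v_{5} + v_{10}  →  sig = (2;(1,2))
  {3,9}:  v_{3} + v_{9} = v_{5} + 2·v_{7}  →  sig = (2;(1,2))
  {2,4}:  v_{2} + v_{4} = 2·v_{5} + v_{8} + 2·v_{10}  →  sig = (2;(1,2,2))
  {1,8,10}:  v_{1} + v_{8} + v_{10} = 0  →  sig = (3;())
  {1,3,10}:  v_{1} + v_{3} + v_{10} = v_{7}  →  sig = (3;(1))
  {5,7,10}:  v_{5} + v_{7} + v_{10} = v_{4}  →  sig = (3;(1))
  {3,5,10}:  v_{3} + v_{5} + v_{10} = v_{4} + v_{8}  →  sig = (3;(1,1))
  {5,6,8,10}:  v_{5} + v_{6} + v_{8} + v_{10} = v_{2}  →  sig = (4;(1))

so the primitive-relation signature multiset is
    |P|=2: 17 collections, coeffs (), (), (1), (1), (1), (1,1), (1,1), (1,1), (1,1), (1,1,1), (1,1,1), (1,1,1), (1,1,1), (1,1,2), (1,2), (1,2), (1,2,2)
    |P|=3: 4 collections, coeffs (), (1), (1), (1,1)
    |P|=4: 1 collection, coeffs (1)


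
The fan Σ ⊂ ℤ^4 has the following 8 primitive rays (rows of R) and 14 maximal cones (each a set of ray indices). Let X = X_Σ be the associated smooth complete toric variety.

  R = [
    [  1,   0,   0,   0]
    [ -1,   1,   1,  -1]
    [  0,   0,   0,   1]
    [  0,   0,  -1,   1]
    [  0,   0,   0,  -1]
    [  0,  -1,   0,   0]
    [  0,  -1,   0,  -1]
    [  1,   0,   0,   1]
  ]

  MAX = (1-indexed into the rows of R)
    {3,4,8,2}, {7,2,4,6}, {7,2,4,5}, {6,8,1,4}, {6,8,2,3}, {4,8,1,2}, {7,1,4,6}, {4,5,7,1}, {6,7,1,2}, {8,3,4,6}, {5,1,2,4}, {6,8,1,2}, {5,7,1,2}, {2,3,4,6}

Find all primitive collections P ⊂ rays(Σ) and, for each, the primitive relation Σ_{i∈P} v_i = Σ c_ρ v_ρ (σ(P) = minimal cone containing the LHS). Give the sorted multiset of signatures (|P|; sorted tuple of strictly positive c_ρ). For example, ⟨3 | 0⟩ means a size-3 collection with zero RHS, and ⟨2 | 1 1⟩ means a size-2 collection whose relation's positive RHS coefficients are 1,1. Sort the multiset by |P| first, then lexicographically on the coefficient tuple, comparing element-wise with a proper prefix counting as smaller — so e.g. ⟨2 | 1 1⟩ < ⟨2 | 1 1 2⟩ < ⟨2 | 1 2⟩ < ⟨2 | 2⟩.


The 9 primitive collections of Σ (r=8, n=4):

  P={3,5}:  v_{3} + v_{5} = 0 — sig = ⟨2 | 0⟩
  P={1,3}:  v_{1} + v_{3} = v_{8} — sig = ⟨2 | 1⟩
  P={3,7}:  v_{3} + v_{7} = v_{6} — sig = ⟨2 | 1⟩
  P={5,6}:  v_{5} + v_{6} = v_{7} — sig = ⟨2 | 1⟩
  P={5,8}:  v_{5} + v_{8} = v_{1} — sig = ⟨2 | 1⟩
  P={7,8}:  v_{7} + v_{8} = v_{1} + v_{6} — sig = ⟨2 | 1 1⟩
  P={1,2,4,6}:  v_{1} + v_{2} + v_{4} + v_{6} = 0 — sig = ⟨4 | 0⟩
  P={1,2,4,7}:  v_{1} + v_{2} + v_{4} + v_{7} = v_{5} — sig = ⟨4 | 1⟩
  P={2,4,6,8}:  v_{2} + v_{4} + v_{6} + v_{8} = v_{3} — sig = ⟨4 | 1⟩

Sorted signature multiset PRS(X):
{ ⟨2 | 0⟩,  ⟨2 | 1⟩ ×4,  ⟨2 | 1 1⟩,  ⟨4 | 0⟩,  ⟨4 | 1⟩ ×2 }


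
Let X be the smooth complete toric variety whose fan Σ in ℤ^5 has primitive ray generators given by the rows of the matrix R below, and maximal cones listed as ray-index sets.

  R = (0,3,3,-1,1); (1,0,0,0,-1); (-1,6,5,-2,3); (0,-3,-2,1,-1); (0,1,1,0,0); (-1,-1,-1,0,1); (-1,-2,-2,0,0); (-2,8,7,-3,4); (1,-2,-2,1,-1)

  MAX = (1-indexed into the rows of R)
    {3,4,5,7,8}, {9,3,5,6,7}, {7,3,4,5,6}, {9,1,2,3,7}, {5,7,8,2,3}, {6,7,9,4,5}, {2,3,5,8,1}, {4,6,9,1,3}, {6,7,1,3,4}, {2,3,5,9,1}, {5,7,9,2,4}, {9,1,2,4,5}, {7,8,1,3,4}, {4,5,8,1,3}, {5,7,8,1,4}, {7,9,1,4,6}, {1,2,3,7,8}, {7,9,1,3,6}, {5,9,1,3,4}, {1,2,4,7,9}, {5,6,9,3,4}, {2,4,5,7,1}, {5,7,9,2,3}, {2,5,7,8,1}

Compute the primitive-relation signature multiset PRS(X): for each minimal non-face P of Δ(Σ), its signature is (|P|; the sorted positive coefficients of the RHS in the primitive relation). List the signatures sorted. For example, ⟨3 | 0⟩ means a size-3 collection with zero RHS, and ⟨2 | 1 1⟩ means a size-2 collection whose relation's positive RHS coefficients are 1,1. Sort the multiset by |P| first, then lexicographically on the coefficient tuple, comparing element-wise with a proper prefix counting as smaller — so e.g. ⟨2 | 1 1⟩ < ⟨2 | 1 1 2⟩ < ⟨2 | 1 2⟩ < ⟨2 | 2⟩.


Δ(Σ) — 9 vertices, 9 min non-faces:

  P = {8,9}:  v_{8} + v_{9} = v_{3}  ⇒ sig = ⟨2 | 1⟩
  P = {2,6}:  v_{2} + v_{6} = v_{1} + v_{7} + v_{9}  ⇒ sig = ⟨2 | 1 1 1⟩
  P = {6,8}:  v_{6} + v_{8} = 2·v_{3} + v_{4} + v_{7}  ⇒ sig = ⟨2 | 1 1 2⟩
  P = {2,3,4}:  v_{2} + v_{3} + v_{4} = v_{1}  ⇒ sig = ⟨3 | 1⟩
  P = {1,5,6}:  v_{1} + v_{5} + v_{6} = v_{3} + v_{4}  ⇒ sig = ⟨3 | 1 1⟩
  P = {2,4,8}:  v_{2} + v_{4} + v_{8} = 2·v_{1} + v_{5} + v_{7}  ⇒ sig = ⟨3 | 1 1 2⟩
  P = {1,5,7,9}:  v_{1} + v_{5} + v_{7} + v_{9} = 0  ⇒ sig = ⟨4 | 0⟩
  P = {1,3,5,7}:  v_{1} + v_{3} + v_{5} + v_{7} = v_{8}  ⇒ sig = ⟨4 | 1⟩
  P = {3,4,7,9}:  v_{3} + v_{4} + v_{7} + v_{9} = v_{6}  ⇒ sig = ⟨4 | 1⟩

Signatures (|P|; sorted positive RHS coefficients), sorted:
{ ⟨2 | 1⟩,  ⟨2 | 1 1 1⟩,  ⟨2 | 1 1 2⟩,  ⟨3 | 1⟩,  ⟨3 | 1 1⟩,  ⟨3 | 1 1 2⟩,  ⟨4 | 0⟩,  ⟨4 | 1⟩ ×2 }


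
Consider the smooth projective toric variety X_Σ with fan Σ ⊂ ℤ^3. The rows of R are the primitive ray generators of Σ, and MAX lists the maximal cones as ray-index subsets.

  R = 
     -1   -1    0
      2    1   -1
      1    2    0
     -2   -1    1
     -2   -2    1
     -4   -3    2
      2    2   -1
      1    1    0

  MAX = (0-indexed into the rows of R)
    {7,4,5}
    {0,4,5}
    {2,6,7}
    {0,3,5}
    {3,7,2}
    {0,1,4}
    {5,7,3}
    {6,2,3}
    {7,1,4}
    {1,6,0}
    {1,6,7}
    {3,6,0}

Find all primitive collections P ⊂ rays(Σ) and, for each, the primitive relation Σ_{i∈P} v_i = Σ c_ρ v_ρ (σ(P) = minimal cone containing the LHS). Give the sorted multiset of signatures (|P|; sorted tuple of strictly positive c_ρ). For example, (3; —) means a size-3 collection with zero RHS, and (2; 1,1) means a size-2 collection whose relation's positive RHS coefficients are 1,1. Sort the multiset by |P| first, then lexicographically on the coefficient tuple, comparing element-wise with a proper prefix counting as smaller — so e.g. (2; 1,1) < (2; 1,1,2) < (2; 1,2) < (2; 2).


Minimal non-faces — 11 found among 8 rays, 12 max cones:

  {0,7}:  v_{0} + v_{7} = 0  →  sig = (2; —)
  {1,3}:  v_{1} + v_{3} = 0  →  sig = (2; —)
  {4,6}:  v_{4} + v_{6} = 0  →  sig = (2; —)
  {1,5}:  v_{1} + v_{5} = v_{4}  →  sig = (2; 1)
  {3,4}:  v_{3} + v_{4} = v_{5}  →  sig = (2; 1)
  {5,6}:  v_{5} + v_{6} = v_{3}  →  sig = (2; 1)
  {0,2}:  v_{0} + v_{2} = v_{3} + v_{6}  →  sig = (2; 1,1)
  {1,2}:  v_{1} + v_{2} = v_{6} + v_{7}  →  sig = (2; 1,1)
  {2,4}:  v_{2} + v_{4} = v_{3} + v_{7}  →  sig = (2; 1,1)
  {2,5}:  v_{2} + v_{5} = 2·v_{3} + v_{7}  →  sig = (2; 1,2)
  {3,6,7}:  v_{3} + v_{6} + v_{7} = v_{2}  →  sig = (3; 1)

Signatures (|P|; sorted positive RHS coefficients), sorted:
[(2; —), (2; —), (2; —), (2; 1), (2; 1), (2; 1), (2; 1,1), (2; 1,1), (2; 1,1), (2; 1,2), (3; 1)]


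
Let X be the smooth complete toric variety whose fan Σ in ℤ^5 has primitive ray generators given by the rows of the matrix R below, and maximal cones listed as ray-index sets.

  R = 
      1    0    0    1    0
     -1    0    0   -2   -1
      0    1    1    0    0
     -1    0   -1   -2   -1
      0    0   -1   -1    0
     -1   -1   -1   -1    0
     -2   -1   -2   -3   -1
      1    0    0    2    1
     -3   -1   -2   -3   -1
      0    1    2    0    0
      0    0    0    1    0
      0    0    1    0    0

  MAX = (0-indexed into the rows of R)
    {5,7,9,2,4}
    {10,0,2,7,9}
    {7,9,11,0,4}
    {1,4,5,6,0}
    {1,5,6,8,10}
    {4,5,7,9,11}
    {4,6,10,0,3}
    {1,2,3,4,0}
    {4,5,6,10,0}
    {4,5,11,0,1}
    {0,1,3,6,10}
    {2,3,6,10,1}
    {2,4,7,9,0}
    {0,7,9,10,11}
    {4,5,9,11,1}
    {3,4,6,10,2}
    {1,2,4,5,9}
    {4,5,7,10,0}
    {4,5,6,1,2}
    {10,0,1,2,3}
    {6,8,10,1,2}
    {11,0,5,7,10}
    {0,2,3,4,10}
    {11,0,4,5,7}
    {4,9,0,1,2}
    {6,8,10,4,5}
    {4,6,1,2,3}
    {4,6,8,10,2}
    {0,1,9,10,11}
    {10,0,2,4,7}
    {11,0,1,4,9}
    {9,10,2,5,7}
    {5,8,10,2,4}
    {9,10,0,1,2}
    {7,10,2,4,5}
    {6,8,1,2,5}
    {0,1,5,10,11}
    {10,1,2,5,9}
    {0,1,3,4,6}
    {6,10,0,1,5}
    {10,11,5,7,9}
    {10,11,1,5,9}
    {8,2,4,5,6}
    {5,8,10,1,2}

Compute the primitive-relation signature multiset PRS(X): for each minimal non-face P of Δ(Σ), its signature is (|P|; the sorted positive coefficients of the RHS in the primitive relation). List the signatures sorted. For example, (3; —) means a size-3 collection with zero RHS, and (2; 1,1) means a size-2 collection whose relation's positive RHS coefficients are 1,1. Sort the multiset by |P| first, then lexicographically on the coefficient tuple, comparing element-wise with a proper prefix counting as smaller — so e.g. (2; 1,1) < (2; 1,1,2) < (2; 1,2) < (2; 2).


Σ has 22 primitive collections:

  • {1,7}:  v_{1} + v_{7} = 0 — sig = (2; —)
  • {2,11}:  v_{2} + v_{11} = v_{9} — sig = (2; 1)
  • {3,5}:  v_{3} + v_{5} = v_{6} — sig = (2; 1)
  • {3,11}:  v_{3} + v_{11} = v_{1} — sig = (2; 1)
  • {0,8}:  v_{0} + v_{8} = v_{6} + v_{10} — sig = (2; 1,1)
  • {3,7}:  v_{3} + v_{7} = v_{4} + v_{10} — sig = (2; 1,1)
  • {3,9}:  v_{3} + v_{9} = v_{1} + v_{2} — sig = (2; 1,1)
  • {6,11}:  v_{6} + v_{11} = v_{1} + v_{5} — sig = (2; 1,1)
  • {6,7}:  v_{6} + v_{7} = v_{4} + v_{5} + v_{10} — sig = (2; 1,1,1)
  • {6,9}:  v_{6} + v_{9} = v_{1} + v_{2} + v_{5} — sig = (2; 1,1,1)
  • {8,11}:  v_{8} + v_{11} = v_{1} + v_{2} + 2·v_{5} + v_{10} — sig = (2; 1,1,1,2)
  • {3,8}:  v_{3} + v_{8} = v_{2} + 2·v_{6} + v_{10} — sig = (2; 1,1,2)
  • {7,8}:  v_{7} + v_{8} = v_{2} + v_{4} + 2·v_{5} + 2·v_{10} — sig = (2; 1,1,2,2)
  • {8,9}:  v_{8} + v_{9} = v_{1} + 2·v_{2} + 2·v_{5} + v_{10} — sig = (2; 1,1,2,2)
  • {0,2,5}:  v_{0} + v_{2} + v_{5} = 0 — sig = (3; —)
  • {4,10,11}:  v_{4} + v_{10} + v_{11} = 0 — sig = (3; —)
  • {0,2,6}:  v_{0} + v_{2} + v_{6} = v_{3} — sig = (3; 1)
  • {0,5,9}:  v_{0} + v_{5} + v_{9} = v_{11} — sig = (3; 1)
  • {1,4,10}:  v_{1} + v_{4} + v_{10} = v_{3} — sig = (3; 1)
  • {4,9,10}:  v_{4} + v_{9} + v_{10} = v_{2} — sig = (3; 1)
  • {1,4,8}:  v_{1} + v_{4} + v_{8} = v_{2} + 2·v_{6} — sig = (3; 1,2)
  • {2,5,6,10}:  v_{2} + v_{5} + v_{6} + v_{10} = v_{8} — sig = (4; 1)

Sorted signature multiset PRS(X):
    (2; —)
    (2; 1)
    (2; 1)
    (2; 1)
    (2; 1,1)
    (2; 1,1)
    (2; 1,1)
    (2; 1,1)
    (2; 1,1,1)
    (2; 1,1,1)
    (2; 1,1,1,2)
    (2; 1,1,2)
    (2; 1,1,2,2)
    (2; 1,1,2,2)
    (3; —)
    (3; —)
    (3; 1)
    (3; 1)
    (3; 1)
    (3; 1)
    (3; 1,2)
    (4; 1)


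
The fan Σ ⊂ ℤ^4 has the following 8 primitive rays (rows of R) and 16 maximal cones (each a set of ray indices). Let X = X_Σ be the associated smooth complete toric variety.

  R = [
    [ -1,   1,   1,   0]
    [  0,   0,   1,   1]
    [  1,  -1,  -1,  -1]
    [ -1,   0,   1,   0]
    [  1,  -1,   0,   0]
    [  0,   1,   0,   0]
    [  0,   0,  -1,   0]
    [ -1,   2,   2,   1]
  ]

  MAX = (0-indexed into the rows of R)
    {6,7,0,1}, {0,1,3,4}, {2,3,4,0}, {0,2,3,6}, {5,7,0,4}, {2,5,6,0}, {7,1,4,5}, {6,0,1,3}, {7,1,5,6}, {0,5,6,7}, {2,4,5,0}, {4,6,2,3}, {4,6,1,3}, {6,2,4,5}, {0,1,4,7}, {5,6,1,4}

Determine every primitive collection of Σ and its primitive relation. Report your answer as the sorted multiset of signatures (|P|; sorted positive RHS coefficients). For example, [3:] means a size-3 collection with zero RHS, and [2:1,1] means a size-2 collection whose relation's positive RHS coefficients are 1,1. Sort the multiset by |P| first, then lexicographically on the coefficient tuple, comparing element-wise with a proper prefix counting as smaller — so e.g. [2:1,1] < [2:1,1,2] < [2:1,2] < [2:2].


Primitive collections (7):

  {1,2}:  v_{1} + v_{2} = v_{4} ; sig = [2:1]
  {3,5}:  v_{3} + v_{5} = v_{0} ; sig = [2:1]
  {2,7}:  v_{2} + v_{7} = v_{0} + v_{4} + v_{5} ; sig = [2:1,1,1]
  {3,7}:  v_{3} + v_{7} = 2·v_{0} + v_{1} ; sig = [2:1,2]
  {0,4,6}:  v_{0} + v_{4} + v_{6} = 0 ; sig = [3:]
  {0,1,5}:  v_{0} + v_{1} + v_{5} = v_{7} ; sig = [3:1]
  {4,6,7}:  v_{4} + v_{6} + v_{7} = v_{1} + v_{5} ; sig = [3:1,1]

Signatures (|P|; sorted positive RHS coefficients), sorted:
    [2:1]
    [2:1]
    [2:1,1,1]
    [2:1,2]
    [3:]
    [3:1]
    [3:1,1]


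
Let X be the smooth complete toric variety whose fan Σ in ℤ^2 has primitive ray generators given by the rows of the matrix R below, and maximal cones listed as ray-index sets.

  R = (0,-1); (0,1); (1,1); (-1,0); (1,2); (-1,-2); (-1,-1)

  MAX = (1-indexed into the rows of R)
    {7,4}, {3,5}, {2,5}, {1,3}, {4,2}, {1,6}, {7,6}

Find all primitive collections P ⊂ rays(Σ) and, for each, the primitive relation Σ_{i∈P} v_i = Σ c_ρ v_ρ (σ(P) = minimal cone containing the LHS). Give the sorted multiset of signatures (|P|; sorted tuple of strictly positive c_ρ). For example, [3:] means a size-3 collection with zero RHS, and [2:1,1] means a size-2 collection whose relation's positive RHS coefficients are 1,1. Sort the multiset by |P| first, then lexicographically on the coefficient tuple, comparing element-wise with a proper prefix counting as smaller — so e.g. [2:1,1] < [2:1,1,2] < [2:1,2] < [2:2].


Minimal non-faces — 14 found among 7 rays, 7 max cones:

  {1,2}:  v_{1} + v_{2} = 0  so sig = [2:]
  {3,7}:  v_{3} + v_{7} = 0  so sig = [2:]
  {5,6}:  v_{5} + v_{6} = 0  so sig = [2:]
  {1,4}:  v_{1} + v_{4} = v_{7}  so sig = [2:1]
  {1,5}:  v_{1} + v_{5} = v_{3}  so sig = [2:1]
  {1,7}:  v_{1} + v_{7} = v_{6}  so sig = [2:1]
  {2,3}:  v_{2} + v_{3} = v_{5}  so sig = [2:1]
  {2,6}:  v_{2} + v_{6} = v_{7}  so sig = [2:1]
  {2,7}:  v_{2} + v_{7} = v_{4}  so sig = [2:1]
  {3,4}:  v_{3} + v_{4} = v_{2}  so sig = [2:1]
  {3,6}:  v_{3} + v_{6} = v_{1}  so sig = [2:1]
  {5,7}:  v_{5} + v_{7} = v_{2}  so sig = [2:1]
  {4,5}:  v_{4} + v_{5} = 2·v_{2}  so sig = [2:2]
  {4,6}:  v_{4} + v_{6} = 2·v_{7}  so sig = [2:2]

Signatures (|P|; sorted positive RHS coefficients), sorted:
    |P|=2: 14 collections, coeffs (), (), (), (1), (1), (1), (1), (1), (1), (1), (1), (1), (2), (2)


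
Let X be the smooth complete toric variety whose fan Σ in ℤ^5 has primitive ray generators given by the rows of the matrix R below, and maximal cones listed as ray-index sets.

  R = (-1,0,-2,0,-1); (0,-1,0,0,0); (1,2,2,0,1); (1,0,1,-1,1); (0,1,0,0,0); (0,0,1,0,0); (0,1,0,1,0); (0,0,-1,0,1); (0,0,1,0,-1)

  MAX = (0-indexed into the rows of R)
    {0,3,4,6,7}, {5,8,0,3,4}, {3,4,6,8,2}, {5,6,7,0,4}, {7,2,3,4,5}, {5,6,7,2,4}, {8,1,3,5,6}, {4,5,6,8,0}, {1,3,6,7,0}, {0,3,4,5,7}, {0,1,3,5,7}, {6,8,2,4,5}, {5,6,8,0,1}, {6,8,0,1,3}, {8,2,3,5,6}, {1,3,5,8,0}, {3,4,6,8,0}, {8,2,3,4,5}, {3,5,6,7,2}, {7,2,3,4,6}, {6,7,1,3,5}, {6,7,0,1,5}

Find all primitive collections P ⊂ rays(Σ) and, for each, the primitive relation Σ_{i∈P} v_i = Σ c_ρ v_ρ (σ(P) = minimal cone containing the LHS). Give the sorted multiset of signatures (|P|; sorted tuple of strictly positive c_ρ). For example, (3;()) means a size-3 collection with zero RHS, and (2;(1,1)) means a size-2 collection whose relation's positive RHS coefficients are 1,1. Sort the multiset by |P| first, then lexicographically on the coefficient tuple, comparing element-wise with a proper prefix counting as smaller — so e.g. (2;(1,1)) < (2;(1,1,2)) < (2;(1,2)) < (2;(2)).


|primitive collections| = 6. Relations:

  • {1,4}:  v_{1} + v_{4} = 0  →  sig = (2;())
  • {7,8}:  v_{7} + v_{8} = 0  →  sig = (2;())
  • {1,2}:  v_{1} + v_{2} = v_{3} + v_{5} + v_{6}  →  sig = (2;(1,1,1))
  • {0,2}:  v_{0} + v_{2} = 2·v_{4}  →  sig = (2;(2))
  • {0,3,5,6}:  v_{0} + v_{3} + v_{5} + v_{6} = v_{4}  →  sig = (4;(1))
  • {3,4,5,6}:  v_{3} + v_{4} + v_{5} + v_{6} = v_{2}  →  sig = (4;(1))

Hence PRS(X_Σ) =
    |P|=2: 4 collections, coeffs (), (), (1,1,1), (2)
    |P|=4: 2 collections, coeffs (1), (1)


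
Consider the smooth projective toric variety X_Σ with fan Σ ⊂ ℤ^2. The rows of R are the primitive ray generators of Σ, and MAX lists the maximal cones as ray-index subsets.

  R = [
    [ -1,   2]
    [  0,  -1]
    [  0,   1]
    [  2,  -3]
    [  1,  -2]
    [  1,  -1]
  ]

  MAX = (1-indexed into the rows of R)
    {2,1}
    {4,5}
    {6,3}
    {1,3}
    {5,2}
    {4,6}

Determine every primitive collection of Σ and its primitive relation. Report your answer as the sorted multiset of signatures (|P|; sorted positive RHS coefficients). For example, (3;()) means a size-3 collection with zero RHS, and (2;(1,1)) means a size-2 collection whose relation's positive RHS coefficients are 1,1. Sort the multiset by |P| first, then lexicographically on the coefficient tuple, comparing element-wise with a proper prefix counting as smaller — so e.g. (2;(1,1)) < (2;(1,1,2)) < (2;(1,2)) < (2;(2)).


|primitive collections| = 9. Relations:

  • {1,5}:  v_{1} + v_{5} = 0 — sig = (2;())
  • {2,3}:  v_{2} + v_{3} = 0 — sig = (2;())
  • {1,4}:  v_{1} + v_{4} = v_{6} — sig = (2;(1))
  • {1,6}:  v_{1} + v_{6} = v_{3} — sig = (2;(1))
  • {2,6}:  v_{2} + v_{6} = v_{5} — sig = (2;(1))
  • {3,5}:  v_{3} + v_{5} = v_{6} — sig = (2;(1))
  • {5,6}:  v_{5} + v_{6} = v_{4} — sig = (2;(1))
  • {2,4}:  v_{2} + v_{4} = 2·v_{5} — sig = (2;(2))
  • {3,4}:  v_{3} + v_{4} = 2·v_{6} — sig = (2;(2))

Hence PRS(X_Σ) =
{ (2;()) ×2,  (2;(1)) ×5,  (2;(2)) ×2 }


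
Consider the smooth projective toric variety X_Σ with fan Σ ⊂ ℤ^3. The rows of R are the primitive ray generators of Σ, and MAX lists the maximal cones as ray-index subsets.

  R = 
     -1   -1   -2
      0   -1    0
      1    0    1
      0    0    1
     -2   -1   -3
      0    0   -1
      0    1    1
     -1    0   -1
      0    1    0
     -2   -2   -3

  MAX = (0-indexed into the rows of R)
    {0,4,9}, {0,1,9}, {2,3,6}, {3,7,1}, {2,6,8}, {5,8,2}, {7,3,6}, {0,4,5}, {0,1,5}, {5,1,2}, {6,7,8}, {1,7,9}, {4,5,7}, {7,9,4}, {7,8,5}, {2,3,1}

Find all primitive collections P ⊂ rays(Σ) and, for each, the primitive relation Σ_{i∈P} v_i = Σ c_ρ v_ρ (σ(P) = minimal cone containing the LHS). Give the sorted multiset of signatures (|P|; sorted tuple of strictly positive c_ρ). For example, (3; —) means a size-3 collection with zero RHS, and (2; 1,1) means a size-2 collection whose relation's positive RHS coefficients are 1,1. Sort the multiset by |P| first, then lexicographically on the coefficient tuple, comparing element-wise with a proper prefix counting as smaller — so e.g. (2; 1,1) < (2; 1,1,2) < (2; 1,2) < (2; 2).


|primitive collections| = 22. Relations:

  P = {1,8}:  v_{1} + v_{8} = 0 ; sig = (2; —)
  P = {2,7}:  v_{2} + v_{7} = 0 ; sig = (2; —)
  P = {3,5}:  v_{3} + v_{5} = 0 ; sig = (2; —)
  P = {0,6}:  v_{0} + v_{6} = v_{7} ; sig = (2; 1)
  P = {0,7}:  v_{0} + v_{7} = v_{4} ; sig = (2; 1)
  P = {1,4}:  v_{1} + v_{4} = v_{9} ; sig = (2; 1)
  P = {1,6}:  v_{1} + v_{6} = v_{3} ; sig = (2; 1)
  P = {2,4}:  v_{2} + v_{4} = v_{0} ; sig = (2; 1)
  P = {3,8}:  v_{3} + v_{8} = v_{6} ; sig = (2; 1)
  P = {5,6}:  v_{5} + v_{6} = v_{8} ; sig = (2; 1)
  P = {8,9}:  v_{8} + v_{9} = v_{4} ; sig = (2; 1)
  P = {0,2}:  v_{0} + v_{2} = v_{1} + v_{5} ; sig = (2; 1,1)
  P = {0,3}:  v_{0} + v_{3} = v_{1} + v_{7} ; sig = (2; 1,1)
  P = {0,8}:  v_{0} + v_{8} = v_{5} + v_{7} ; sig = (2; 1,1)
  P = {2,9}:  v_{2} + v_{9} = v_{0} + v_{1} ; sig = (2; 1,1)
  P = {3,4}:  v_{3} + v_{4} = v_{1} + 2·v_{7} ; sig = (2; 1,2)
  P = {4,8}:  v_{4} + v_{8} = v_{5} + 2·v_{7} ; sig = (2; 1,2)
  P = {6,9}:  v_{6} + v_{9} = v_{1} + 2·v_{7} ; sig = (2; 1,2)
  P = {4,6}:  v_{4} + v_{6} = 2·v_{7} ; sig = (2; 2)
  P = {5,9}:  v_{5} + v_{9} = 2·v_{0} ; sig = (2; 2)
  P = {3,9}:  v_{3} + v_{9} = 2·v_{1} + 2·v_{7} ; sig = (2; 2,2)
  P = {1,5,7}:  v_{1} + v_{5} + v_{7} = v_{0} ; sig = (3; 1)

so the primitive-relation signature multiset is
    (2; —)
    (2; —)
    (2; —)
    (2; 1)
    (2; 1)
    (2; 1)
    (2; 1)
    (2; 1)
    (2; 1)
    (2; 1)
    (2; 1)
    (2; 1,1)
    (2; 1,1)
    (2; 1,1)
    (2; 1,1)
    (2; 1,2)
    (2; 1,2)
    (2; 1,2)
    (2; 2)
    (2; 2)
    (2; 2,2)
    (3; 1)
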